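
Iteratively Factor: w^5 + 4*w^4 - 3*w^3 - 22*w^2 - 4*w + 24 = (w + 3)*(w^4 + w^3 - 6*w^2 - 4*w + 8) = (w - 1)*(w + 3)*(w^3 + 2*w^2 - 4*w - 8) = (w - 2)*(w - 1)*(w + 3)*(w^2 + 4*w + 4) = (w - 2)*(w - 1)*(w + 2)*(w + 3)*(w + 2)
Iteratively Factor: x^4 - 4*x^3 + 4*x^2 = (x - 2)*(x^3 - 2*x^2) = x*(x - 2)*(x^2 - 2*x) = x*(x - 2)^2*(x)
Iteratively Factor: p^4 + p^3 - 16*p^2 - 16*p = (p)*(p^3 + p^2 - 16*p - 16) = p*(p - 4)*(p^2 + 5*p + 4) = p*(p - 4)*(p + 1)*(p + 4)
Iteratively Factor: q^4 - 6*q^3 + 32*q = (q - 4)*(q^3 - 2*q^2 - 8*q) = (q - 4)*(q + 2)*(q^2 - 4*q) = (q - 4)^2*(q + 2)*(q)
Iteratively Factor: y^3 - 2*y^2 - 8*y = (y - 4)*(y^2 + 2*y) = (y - 4)*(y + 2)*(y)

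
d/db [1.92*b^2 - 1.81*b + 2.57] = 3.84*b - 1.81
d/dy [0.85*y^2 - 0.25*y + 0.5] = 1.7*y - 0.25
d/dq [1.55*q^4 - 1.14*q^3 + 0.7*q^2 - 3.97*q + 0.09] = 6.2*q^3 - 3.42*q^2 + 1.4*q - 3.97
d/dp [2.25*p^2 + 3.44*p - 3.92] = 4.5*p + 3.44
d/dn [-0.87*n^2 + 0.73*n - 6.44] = 0.73 - 1.74*n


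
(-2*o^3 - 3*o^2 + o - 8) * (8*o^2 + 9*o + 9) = -16*o^5 - 42*o^4 - 37*o^3 - 82*o^2 - 63*o - 72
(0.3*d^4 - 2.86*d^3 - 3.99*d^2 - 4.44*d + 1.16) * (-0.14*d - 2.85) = -0.042*d^5 - 0.4546*d^4 + 8.7096*d^3 + 11.9931*d^2 + 12.4916*d - 3.306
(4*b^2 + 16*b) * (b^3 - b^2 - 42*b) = 4*b^5 + 12*b^4 - 184*b^3 - 672*b^2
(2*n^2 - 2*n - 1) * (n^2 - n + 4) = 2*n^4 - 4*n^3 + 9*n^2 - 7*n - 4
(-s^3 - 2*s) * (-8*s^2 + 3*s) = 8*s^5 - 3*s^4 + 16*s^3 - 6*s^2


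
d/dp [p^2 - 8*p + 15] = 2*p - 8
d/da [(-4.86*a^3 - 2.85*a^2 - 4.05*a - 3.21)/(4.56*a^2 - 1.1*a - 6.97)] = (-22.1616*a^4 + 10.692*a^3 + 123.2256*a^2 + 69.0042*a + 24.6975)/(20.7936*a^4 - 10.032*a^3 - 62.3564*a^2 + 15.334*a + 48.5809)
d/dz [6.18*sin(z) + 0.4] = 6.18*cos(z)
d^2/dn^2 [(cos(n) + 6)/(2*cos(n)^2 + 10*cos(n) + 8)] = (-9*(1 - cos(2*n))^2*cos(n)/4 - 19*(1 - cos(2*n))^2/4 + 425*cos(n)/2 - 18*cos(2*n) - 18*cos(3*n) + cos(5*n)/2 + 213)/(2*(cos(n) + 1)^3*(cos(n) + 4)^3)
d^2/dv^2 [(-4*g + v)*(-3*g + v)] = 2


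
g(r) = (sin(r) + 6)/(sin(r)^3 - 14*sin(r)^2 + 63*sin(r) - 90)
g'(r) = (sin(r) + 6)*(-3*sin(r)^2*cos(r) + 28*sin(r)*cos(r) - 63*cos(r))/(sin(r)^3 - 14*sin(r)^2 + 63*sin(r) - 90)^2 + cos(r)/(sin(r)^3 - 14*sin(r)^2 + 63*sin(r) - 90) = (-2*sin(r)^3 - 4*sin(r)^2 + 168*sin(r) - 468)*cos(r)/(sin(r)^3 - 14*sin(r)^2 + 63*sin(r) - 90)^2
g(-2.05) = -0.03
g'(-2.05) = 0.01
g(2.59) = -0.11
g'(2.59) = 0.09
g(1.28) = -0.17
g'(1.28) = -0.05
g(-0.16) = -0.06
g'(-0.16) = -0.05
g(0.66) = -0.12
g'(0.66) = -0.09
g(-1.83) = -0.03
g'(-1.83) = 0.01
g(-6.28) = -0.07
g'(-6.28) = -0.06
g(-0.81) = -0.04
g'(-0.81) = -0.02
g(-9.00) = -0.05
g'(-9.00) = 0.03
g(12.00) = -0.04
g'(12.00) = -0.03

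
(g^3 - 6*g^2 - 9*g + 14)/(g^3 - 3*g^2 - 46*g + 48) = (g^2 - 5*g - 14)/(g^2 - 2*g - 48)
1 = 1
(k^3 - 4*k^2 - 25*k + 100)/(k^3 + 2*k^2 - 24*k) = (k^2 - 25)/(k*(k + 6))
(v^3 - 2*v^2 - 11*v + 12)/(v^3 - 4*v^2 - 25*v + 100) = (v^2 + 2*v - 3)/(v^2 - 25)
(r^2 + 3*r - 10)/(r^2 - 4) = (r + 5)/(r + 2)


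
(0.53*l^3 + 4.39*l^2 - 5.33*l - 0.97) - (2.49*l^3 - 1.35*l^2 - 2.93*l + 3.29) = -1.96*l^3 + 5.74*l^2 - 2.4*l - 4.26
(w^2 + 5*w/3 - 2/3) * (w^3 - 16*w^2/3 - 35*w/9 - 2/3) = w^5 - 11*w^4/3 - 121*w^3/9 - 97*w^2/27 + 40*w/27 + 4/9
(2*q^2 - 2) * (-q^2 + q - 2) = -2*q^4 + 2*q^3 - 2*q^2 - 2*q + 4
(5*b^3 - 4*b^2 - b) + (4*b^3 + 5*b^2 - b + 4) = 9*b^3 + b^2 - 2*b + 4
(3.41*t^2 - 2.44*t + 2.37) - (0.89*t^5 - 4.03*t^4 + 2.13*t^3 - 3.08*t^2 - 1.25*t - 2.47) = -0.89*t^5 + 4.03*t^4 - 2.13*t^3 + 6.49*t^2 - 1.19*t + 4.84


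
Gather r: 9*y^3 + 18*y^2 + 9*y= 9*y^3 + 18*y^2 + 9*y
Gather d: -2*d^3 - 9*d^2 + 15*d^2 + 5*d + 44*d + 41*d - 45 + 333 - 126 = -2*d^3 + 6*d^2 + 90*d + 162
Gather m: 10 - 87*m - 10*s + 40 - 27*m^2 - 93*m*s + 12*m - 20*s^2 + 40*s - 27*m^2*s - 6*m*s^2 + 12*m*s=m^2*(-27*s - 27) + m*(-6*s^2 - 81*s - 75) - 20*s^2 + 30*s + 50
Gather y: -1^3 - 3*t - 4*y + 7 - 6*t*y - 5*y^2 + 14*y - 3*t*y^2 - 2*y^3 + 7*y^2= -3*t - 2*y^3 + y^2*(2 - 3*t) + y*(10 - 6*t) + 6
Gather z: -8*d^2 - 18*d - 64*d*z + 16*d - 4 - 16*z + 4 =-8*d^2 - 2*d + z*(-64*d - 16)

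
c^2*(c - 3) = c^3 - 3*c^2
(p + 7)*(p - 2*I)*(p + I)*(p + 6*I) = p^4 + 7*p^3 + 5*I*p^3 + 8*p^2 + 35*I*p^2 + 56*p + 12*I*p + 84*I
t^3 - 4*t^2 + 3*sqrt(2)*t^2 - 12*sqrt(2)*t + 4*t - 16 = (t - 4)*(t + sqrt(2))*(t + 2*sqrt(2))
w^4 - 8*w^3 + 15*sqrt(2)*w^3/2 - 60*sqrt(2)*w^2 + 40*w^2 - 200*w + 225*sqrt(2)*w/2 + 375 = (w - 5)*(w - 3)*(w + 5*sqrt(2)/2)*(w + 5*sqrt(2))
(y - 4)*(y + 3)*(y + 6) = y^3 + 5*y^2 - 18*y - 72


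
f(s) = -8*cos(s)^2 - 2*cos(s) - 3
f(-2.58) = -7.04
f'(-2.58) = 6.15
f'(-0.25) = -4.33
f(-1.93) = -3.29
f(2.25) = -4.90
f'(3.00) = -1.95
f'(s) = 16*sin(s)*cos(s) + 2*sin(s)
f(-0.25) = -12.45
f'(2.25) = -6.26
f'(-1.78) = 1.29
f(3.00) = -8.86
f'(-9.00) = 5.18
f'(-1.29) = -6.18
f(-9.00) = -7.82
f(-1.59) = -2.96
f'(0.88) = 9.40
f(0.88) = -7.52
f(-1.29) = -4.17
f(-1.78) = -2.93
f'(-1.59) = -1.69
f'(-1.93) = 3.39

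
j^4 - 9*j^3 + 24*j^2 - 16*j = j*(j - 4)^2*(j - 1)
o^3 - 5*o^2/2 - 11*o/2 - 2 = (o - 4)*(o + 1/2)*(o + 1)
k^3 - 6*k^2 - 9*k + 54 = (k - 6)*(k - 3)*(k + 3)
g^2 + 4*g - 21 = (g - 3)*(g + 7)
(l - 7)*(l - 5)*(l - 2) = l^3 - 14*l^2 + 59*l - 70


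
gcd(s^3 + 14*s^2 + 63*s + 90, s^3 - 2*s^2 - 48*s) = s + 6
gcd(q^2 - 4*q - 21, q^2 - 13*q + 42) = q - 7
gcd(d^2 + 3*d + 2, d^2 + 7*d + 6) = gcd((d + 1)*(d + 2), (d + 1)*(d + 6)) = d + 1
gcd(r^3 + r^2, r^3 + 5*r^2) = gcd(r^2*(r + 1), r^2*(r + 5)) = r^2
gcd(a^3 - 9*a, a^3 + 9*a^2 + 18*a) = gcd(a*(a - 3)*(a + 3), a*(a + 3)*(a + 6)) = a^2 + 3*a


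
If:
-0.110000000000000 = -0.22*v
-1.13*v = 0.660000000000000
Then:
No Solution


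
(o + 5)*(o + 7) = o^2 + 12*o + 35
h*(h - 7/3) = h^2 - 7*h/3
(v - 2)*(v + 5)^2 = v^3 + 8*v^2 + 5*v - 50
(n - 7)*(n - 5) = n^2 - 12*n + 35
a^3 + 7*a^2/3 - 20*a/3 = a*(a - 5/3)*(a + 4)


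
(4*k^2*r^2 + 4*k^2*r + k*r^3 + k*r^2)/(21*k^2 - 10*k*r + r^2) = k*r*(4*k*r + 4*k + r^2 + r)/(21*k^2 - 10*k*r + r^2)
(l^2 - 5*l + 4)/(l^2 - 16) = (l - 1)/(l + 4)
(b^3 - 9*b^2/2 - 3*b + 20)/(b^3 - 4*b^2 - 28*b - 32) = (b^2 - 13*b/2 + 10)/(b^2 - 6*b - 16)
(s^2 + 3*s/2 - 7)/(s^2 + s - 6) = (s + 7/2)/(s + 3)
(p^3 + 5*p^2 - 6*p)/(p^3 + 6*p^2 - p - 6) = p/(p + 1)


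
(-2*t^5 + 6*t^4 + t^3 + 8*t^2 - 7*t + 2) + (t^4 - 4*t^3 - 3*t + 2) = -2*t^5 + 7*t^4 - 3*t^3 + 8*t^2 - 10*t + 4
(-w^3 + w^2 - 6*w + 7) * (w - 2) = -w^4 + 3*w^3 - 8*w^2 + 19*w - 14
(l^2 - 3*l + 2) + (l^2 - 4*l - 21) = 2*l^2 - 7*l - 19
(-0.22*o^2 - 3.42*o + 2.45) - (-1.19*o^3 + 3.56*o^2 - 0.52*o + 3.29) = 1.19*o^3 - 3.78*o^2 - 2.9*o - 0.84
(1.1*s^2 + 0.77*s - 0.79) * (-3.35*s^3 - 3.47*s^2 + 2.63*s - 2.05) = -3.685*s^5 - 6.3965*s^4 + 2.8676*s^3 + 2.5114*s^2 - 3.6562*s + 1.6195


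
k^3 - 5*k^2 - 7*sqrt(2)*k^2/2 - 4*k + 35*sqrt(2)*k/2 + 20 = (k - 5)*(k - 4*sqrt(2))*(k + sqrt(2)/2)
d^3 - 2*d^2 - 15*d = d*(d - 5)*(d + 3)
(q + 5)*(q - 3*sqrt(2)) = q^2 - 3*sqrt(2)*q + 5*q - 15*sqrt(2)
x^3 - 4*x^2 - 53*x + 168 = (x - 8)*(x - 3)*(x + 7)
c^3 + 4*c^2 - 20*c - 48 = (c - 4)*(c + 2)*(c + 6)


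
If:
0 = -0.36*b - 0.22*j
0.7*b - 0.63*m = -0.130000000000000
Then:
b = 0.9*m - 0.185714285714286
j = 0.303896103896104 - 1.47272727272727*m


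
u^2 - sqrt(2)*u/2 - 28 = (u - 4*sqrt(2))*(u + 7*sqrt(2)/2)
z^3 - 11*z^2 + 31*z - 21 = (z - 7)*(z - 3)*(z - 1)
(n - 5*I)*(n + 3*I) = n^2 - 2*I*n + 15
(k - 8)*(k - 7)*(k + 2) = k^3 - 13*k^2 + 26*k + 112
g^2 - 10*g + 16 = (g - 8)*(g - 2)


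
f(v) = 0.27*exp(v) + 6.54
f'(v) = 0.27*exp(v)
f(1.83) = 8.22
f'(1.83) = 1.68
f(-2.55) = 6.56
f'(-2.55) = 0.02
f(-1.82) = 6.58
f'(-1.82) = 0.04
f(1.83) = 8.22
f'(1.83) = 1.68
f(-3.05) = 6.55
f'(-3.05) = 0.01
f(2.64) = 10.32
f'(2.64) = 3.78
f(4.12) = 23.16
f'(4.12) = 16.62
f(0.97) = 7.25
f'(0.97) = 0.71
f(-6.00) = 6.54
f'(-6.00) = 0.00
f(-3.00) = 6.55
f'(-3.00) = 0.01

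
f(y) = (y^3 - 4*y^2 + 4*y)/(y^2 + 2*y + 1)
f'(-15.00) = 0.92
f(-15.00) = -22.12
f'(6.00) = 0.75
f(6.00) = 1.96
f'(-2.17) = -21.20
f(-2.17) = -27.57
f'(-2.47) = -11.61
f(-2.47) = -22.84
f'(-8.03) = 0.64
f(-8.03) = -16.35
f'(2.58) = 0.22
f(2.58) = 0.07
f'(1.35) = -0.33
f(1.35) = 0.10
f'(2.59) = 0.23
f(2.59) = 0.07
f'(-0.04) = 5.07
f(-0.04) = -0.18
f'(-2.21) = -19.41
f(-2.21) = -26.75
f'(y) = (-2*y - 2)*(y^3 - 4*y^2 + 4*y)/(y^2 + 2*y + 1)^2 + (3*y^2 - 8*y + 4)/(y^2 + 2*y + 1)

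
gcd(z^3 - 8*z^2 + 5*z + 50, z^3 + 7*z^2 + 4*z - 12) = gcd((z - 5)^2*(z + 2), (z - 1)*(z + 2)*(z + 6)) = z + 2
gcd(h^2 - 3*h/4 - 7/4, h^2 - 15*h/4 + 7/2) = h - 7/4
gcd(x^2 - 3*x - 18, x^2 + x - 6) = x + 3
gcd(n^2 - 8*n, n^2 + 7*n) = n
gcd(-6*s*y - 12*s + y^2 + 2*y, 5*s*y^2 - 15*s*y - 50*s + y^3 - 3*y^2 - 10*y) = y + 2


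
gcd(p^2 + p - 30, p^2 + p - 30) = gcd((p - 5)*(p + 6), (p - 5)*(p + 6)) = p^2 + p - 30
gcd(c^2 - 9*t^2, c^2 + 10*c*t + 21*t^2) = c + 3*t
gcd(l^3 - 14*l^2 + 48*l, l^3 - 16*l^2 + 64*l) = l^2 - 8*l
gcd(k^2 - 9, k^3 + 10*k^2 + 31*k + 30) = k + 3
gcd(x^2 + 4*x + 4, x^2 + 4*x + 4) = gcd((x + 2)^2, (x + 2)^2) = x^2 + 4*x + 4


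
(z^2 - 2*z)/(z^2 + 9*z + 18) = z*(z - 2)/(z^2 + 9*z + 18)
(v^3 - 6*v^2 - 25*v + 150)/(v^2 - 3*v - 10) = (v^2 - v - 30)/(v + 2)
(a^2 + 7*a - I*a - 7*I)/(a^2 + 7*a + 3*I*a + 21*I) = (a - I)/(a + 3*I)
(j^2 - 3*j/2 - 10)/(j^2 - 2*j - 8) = (j + 5/2)/(j + 2)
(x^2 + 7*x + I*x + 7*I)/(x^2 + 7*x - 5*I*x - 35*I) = (x + I)/(x - 5*I)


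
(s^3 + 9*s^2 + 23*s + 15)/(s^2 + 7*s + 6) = (s^2 + 8*s + 15)/(s + 6)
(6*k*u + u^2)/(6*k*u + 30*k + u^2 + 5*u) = u/(u + 5)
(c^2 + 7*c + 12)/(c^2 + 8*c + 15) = (c + 4)/(c + 5)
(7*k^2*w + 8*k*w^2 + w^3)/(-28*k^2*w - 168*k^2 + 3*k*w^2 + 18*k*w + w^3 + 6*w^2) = w*(k + w)/(-4*k*w - 24*k + w^2 + 6*w)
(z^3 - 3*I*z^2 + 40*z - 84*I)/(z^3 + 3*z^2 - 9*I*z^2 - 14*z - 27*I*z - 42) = (z + 6*I)/(z + 3)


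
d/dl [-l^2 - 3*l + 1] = -2*l - 3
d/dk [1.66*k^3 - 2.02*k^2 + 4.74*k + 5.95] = 4.98*k^2 - 4.04*k + 4.74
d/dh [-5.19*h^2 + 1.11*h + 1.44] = 1.11 - 10.38*h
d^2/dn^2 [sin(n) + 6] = -sin(n)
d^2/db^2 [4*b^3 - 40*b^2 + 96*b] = 24*b - 80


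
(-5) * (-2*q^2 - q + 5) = 10*q^2 + 5*q - 25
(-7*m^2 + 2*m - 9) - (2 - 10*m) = -7*m^2 + 12*m - 11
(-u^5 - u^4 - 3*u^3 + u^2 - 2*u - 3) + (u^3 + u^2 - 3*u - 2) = -u^5 - u^4 - 2*u^3 + 2*u^2 - 5*u - 5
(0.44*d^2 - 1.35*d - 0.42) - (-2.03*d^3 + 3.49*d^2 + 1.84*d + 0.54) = 2.03*d^3 - 3.05*d^2 - 3.19*d - 0.96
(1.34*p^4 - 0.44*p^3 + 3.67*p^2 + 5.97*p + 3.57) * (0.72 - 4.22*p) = -5.6548*p^5 + 2.8216*p^4 - 15.8042*p^3 - 22.551*p^2 - 10.767*p + 2.5704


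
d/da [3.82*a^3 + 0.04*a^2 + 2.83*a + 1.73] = 11.46*a^2 + 0.08*a + 2.83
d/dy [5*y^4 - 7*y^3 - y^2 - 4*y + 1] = 20*y^3 - 21*y^2 - 2*y - 4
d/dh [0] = 0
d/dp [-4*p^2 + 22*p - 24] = 22 - 8*p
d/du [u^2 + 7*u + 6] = 2*u + 7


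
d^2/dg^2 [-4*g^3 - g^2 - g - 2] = -24*g - 2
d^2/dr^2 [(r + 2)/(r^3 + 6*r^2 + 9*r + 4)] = 6*(r^3 + 8*r^2 + 24*r + 26)/(r^7 + 16*r^6 + 102*r^5 + 332*r^4 + 593*r^3 + 588*r^2 + 304*r + 64)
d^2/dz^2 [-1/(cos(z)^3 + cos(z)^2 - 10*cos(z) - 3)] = ((37*cos(z) - 8*cos(2*z) - 9*cos(3*z))*(cos(z)^3 + cos(z)^2 - 10*cos(z) - 3)/4 - 2*(3*cos(z)^2 + 2*cos(z) - 10)^2*sin(z)^2)/(cos(z)^3 + cos(z)^2 - 10*cos(z) - 3)^3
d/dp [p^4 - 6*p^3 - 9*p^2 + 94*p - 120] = 4*p^3 - 18*p^2 - 18*p + 94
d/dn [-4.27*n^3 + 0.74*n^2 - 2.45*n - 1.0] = -12.81*n^2 + 1.48*n - 2.45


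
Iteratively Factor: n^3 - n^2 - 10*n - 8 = (n + 2)*(n^2 - 3*n - 4) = (n + 1)*(n + 2)*(n - 4)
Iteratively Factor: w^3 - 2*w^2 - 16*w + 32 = (w - 2)*(w^2 - 16) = (w - 4)*(w - 2)*(w + 4)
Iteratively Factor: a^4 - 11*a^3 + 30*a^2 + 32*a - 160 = (a - 4)*(a^3 - 7*a^2 + 2*a + 40) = (a - 5)*(a - 4)*(a^2 - 2*a - 8) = (a - 5)*(a - 4)^2*(a + 2)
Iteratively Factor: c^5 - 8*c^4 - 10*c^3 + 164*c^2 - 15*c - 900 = (c - 5)*(c^4 - 3*c^3 - 25*c^2 + 39*c + 180) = (c - 5)*(c + 3)*(c^3 - 6*c^2 - 7*c + 60) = (c - 5)*(c - 4)*(c + 3)*(c^2 - 2*c - 15) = (c - 5)^2*(c - 4)*(c + 3)*(c + 3)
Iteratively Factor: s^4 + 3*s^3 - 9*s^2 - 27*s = (s + 3)*(s^3 - 9*s) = s*(s + 3)*(s^2 - 9) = s*(s - 3)*(s + 3)*(s + 3)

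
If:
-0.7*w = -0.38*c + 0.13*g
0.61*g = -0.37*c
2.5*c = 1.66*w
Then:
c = 0.00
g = 0.00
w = 0.00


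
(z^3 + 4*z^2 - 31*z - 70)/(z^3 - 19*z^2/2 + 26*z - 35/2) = 2*(z^2 + 9*z + 14)/(2*z^2 - 9*z + 7)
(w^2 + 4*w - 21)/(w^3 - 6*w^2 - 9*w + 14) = (w^2 + 4*w - 21)/(w^3 - 6*w^2 - 9*w + 14)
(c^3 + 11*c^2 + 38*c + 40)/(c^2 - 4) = (c^2 + 9*c + 20)/(c - 2)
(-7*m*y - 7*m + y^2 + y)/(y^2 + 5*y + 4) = (-7*m + y)/(y + 4)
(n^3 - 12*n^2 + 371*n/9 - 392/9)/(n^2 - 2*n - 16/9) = (3*n^2 - 28*n + 49)/(3*n + 2)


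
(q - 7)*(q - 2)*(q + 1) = q^3 - 8*q^2 + 5*q + 14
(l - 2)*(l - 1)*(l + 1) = l^3 - 2*l^2 - l + 2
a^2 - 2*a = a*(a - 2)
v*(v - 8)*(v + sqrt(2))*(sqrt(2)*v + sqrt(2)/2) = sqrt(2)*v^4 - 15*sqrt(2)*v^3/2 + 2*v^3 - 15*v^2 - 4*sqrt(2)*v^2 - 8*v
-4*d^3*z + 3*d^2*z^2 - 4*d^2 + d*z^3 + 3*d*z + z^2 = (-d + z)*(4*d + z)*(d*z + 1)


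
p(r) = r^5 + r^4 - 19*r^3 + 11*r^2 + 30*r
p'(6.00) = 5454.00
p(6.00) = 5544.00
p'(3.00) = 96.00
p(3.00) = 0.00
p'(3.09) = 127.58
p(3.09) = 10.03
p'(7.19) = 12090.72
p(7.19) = 15609.82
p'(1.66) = -34.29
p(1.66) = 13.40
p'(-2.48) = -247.01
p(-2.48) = 227.08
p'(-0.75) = -18.67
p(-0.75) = -8.22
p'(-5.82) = 2919.38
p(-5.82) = -1586.57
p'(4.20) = 969.12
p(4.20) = 530.45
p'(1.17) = -6.51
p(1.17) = 23.79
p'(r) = 5*r^4 + 4*r^3 - 57*r^2 + 22*r + 30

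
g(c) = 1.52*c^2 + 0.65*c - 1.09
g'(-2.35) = -6.49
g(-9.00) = 116.18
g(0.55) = -0.27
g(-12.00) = 209.99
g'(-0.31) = -0.29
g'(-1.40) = -3.61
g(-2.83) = 9.24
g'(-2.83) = -7.95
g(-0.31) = -1.15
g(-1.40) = 0.98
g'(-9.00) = -26.71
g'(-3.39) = -9.66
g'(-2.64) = -7.38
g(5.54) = 49.16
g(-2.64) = 7.79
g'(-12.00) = -35.83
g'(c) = 3.04*c + 0.65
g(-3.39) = 14.17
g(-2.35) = 5.78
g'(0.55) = 2.32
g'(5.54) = 17.49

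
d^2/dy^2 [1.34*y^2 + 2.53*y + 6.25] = 2.68000000000000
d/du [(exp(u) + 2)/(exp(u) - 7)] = -9*exp(u)/(exp(u) - 7)^2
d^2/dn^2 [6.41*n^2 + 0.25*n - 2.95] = 12.8200000000000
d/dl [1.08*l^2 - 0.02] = 2.16*l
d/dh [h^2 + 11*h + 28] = 2*h + 11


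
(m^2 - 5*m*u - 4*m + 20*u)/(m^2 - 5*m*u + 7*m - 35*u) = (m - 4)/(m + 7)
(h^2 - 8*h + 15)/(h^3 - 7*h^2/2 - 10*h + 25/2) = 2*(h - 3)/(2*h^2 + 3*h - 5)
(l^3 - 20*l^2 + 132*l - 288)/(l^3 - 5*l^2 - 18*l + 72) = (l^2 - 14*l + 48)/(l^2 + l - 12)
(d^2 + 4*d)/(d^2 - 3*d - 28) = d/(d - 7)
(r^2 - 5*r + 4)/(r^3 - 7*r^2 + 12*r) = (r - 1)/(r*(r - 3))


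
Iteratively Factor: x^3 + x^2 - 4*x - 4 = (x - 2)*(x^2 + 3*x + 2) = (x - 2)*(x + 1)*(x + 2)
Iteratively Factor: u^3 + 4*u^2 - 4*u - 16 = (u - 2)*(u^2 + 6*u + 8) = (u - 2)*(u + 4)*(u + 2)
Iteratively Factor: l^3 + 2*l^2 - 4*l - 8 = (l + 2)*(l^2 - 4) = (l - 2)*(l + 2)*(l + 2)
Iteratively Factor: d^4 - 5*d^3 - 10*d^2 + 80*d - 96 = (d + 4)*(d^3 - 9*d^2 + 26*d - 24) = (d - 2)*(d + 4)*(d^2 - 7*d + 12) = (d - 4)*(d - 2)*(d + 4)*(d - 3)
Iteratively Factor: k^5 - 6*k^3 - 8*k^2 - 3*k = (k + 1)*(k^4 - k^3 - 5*k^2 - 3*k) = k*(k + 1)*(k^3 - k^2 - 5*k - 3) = k*(k + 1)^2*(k^2 - 2*k - 3) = k*(k + 1)^3*(k - 3)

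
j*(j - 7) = j^2 - 7*j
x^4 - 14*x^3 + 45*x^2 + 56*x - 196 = (x - 7)^2*(x - 2)*(x + 2)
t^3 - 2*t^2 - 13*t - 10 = (t - 5)*(t + 1)*(t + 2)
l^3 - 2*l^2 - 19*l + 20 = (l - 5)*(l - 1)*(l + 4)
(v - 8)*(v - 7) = v^2 - 15*v + 56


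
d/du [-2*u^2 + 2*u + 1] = 2 - 4*u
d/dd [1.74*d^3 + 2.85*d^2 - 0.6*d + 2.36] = 5.22*d^2 + 5.7*d - 0.6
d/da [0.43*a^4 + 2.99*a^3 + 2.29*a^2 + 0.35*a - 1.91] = 1.72*a^3 + 8.97*a^2 + 4.58*a + 0.35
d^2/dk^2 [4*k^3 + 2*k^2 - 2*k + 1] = 24*k + 4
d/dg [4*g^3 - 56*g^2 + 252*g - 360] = 12*g^2 - 112*g + 252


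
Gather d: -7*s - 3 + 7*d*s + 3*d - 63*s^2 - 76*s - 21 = d*(7*s + 3) - 63*s^2 - 83*s - 24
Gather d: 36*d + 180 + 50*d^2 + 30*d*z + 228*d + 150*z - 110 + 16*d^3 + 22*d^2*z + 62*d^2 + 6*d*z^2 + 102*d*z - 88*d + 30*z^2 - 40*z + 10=16*d^3 + d^2*(22*z + 112) + d*(6*z^2 + 132*z + 176) + 30*z^2 + 110*z + 80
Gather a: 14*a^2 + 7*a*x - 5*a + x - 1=14*a^2 + a*(7*x - 5) + x - 1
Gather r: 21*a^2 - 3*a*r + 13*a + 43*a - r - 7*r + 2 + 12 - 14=21*a^2 + 56*a + r*(-3*a - 8)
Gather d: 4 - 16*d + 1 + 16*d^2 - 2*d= 16*d^2 - 18*d + 5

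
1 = 1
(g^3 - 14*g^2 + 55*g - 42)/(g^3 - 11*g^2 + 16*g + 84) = (g - 1)/(g + 2)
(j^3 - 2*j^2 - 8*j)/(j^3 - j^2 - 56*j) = (-j^2 + 2*j + 8)/(-j^2 + j + 56)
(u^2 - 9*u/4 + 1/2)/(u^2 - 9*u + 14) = (u - 1/4)/(u - 7)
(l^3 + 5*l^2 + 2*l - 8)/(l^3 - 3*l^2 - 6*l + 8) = (l + 4)/(l - 4)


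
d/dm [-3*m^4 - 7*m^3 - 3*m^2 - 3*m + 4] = -12*m^3 - 21*m^2 - 6*m - 3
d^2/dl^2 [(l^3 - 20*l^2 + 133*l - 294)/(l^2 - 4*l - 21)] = 180/(l^3 + 9*l^2 + 27*l + 27)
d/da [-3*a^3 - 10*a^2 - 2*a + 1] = -9*a^2 - 20*a - 2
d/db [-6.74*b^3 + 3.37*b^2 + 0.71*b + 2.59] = -20.22*b^2 + 6.74*b + 0.71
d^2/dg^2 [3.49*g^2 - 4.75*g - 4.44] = 6.98000000000000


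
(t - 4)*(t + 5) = t^2 + t - 20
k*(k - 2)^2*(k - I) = k^4 - 4*k^3 - I*k^3 + 4*k^2 + 4*I*k^2 - 4*I*k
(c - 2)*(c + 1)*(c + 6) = c^3 + 5*c^2 - 8*c - 12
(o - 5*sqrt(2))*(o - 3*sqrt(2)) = o^2 - 8*sqrt(2)*o + 30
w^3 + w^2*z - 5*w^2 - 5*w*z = w*(w - 5)*(w + z)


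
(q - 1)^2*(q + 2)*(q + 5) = q^4 + 5*q^3 - 3*q^2 - 13*q + 10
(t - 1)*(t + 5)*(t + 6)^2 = t^4 + 16*t^3 + 79*t^2 + 84*t - 180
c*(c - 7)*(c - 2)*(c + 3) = c^4 - 6*c^3 - 13*c^2 + 42*c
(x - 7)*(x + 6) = x^2 - x - 42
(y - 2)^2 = y^2 - 4*y + 4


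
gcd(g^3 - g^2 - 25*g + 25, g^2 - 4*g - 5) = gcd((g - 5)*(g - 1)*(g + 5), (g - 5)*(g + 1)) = g - 5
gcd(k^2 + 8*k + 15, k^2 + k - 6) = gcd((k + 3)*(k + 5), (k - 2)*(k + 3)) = k + 3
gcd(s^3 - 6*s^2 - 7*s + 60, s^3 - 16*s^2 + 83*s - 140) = s^2 - 9*s + 20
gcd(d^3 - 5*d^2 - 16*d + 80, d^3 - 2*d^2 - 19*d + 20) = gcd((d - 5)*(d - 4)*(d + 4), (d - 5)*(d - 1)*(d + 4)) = d^2 - d - 20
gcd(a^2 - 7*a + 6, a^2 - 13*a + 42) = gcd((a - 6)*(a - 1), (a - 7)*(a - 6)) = a - 6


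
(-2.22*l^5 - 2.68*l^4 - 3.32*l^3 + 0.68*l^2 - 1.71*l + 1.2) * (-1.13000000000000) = 2.5086*l^5 + 3.0284*l^4 + 3.7516*l^3 - 0.7684*l^2 + 1.9323*l - 1.356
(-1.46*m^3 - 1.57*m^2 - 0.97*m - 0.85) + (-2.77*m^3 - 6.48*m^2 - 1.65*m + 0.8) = -4.23*m^3 - 8.05*m^2 - 2.62*m - 0.0499999999999999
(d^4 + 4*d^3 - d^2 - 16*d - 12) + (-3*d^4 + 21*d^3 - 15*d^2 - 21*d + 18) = -2*d^4 + 25*d^3 - 16*d^2 - 37*d + 6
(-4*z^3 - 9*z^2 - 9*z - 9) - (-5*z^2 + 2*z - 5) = -4*z^3 - 4*z^2 - 11*z - 4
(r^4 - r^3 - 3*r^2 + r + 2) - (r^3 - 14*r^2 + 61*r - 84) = r^4 - 2*r^3 + 11*r^2 - 60*r + 86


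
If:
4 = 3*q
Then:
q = 4/3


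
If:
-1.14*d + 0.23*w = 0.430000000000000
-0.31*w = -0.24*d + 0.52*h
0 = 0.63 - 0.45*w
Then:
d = -0.09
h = -0.88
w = 1.40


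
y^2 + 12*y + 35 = (y + 5)*(y + 7)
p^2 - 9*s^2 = (p - 3*s)*(p + 3*s)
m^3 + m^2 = m^2*(m + 1)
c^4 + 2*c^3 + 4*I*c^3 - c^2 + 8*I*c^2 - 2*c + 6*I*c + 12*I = (c + 2)*(c - I)*(c + 2*I)*(c + 3*I)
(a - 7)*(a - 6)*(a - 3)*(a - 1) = a^4 - 17*a^3 + 97*a^2 - 207*a + 126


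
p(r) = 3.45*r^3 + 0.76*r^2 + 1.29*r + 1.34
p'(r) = 10.35*r^2 + 1.52*r + 1.29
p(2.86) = 91.95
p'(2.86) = 90.30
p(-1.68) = -15.04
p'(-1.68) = 27.95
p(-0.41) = 0.70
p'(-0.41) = 2.41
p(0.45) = 2.39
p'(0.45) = 4.07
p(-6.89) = -1099.90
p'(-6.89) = 482.15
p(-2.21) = -35.04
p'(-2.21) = 48.48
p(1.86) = 28.57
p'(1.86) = 39.92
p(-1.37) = -7.87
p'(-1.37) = 18.63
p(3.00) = 105.20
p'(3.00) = 99.00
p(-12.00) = -5866.30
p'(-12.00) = 1473.45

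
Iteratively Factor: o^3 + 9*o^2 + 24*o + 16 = (o + 1)*(o^2 + 8*o + 16) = (o + 1)*(o + 4)*(o + 4)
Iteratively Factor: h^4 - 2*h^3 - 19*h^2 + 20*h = (h - 1)*(h^3 - h^2 - 20*h) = (h - 1)*(h + 4)*(h^2 - 5*h) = (h - 5)*(h - 1)*(h + 4)*(h)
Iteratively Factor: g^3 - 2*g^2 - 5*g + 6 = (g - 1)*(g^2 - g - 6) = (g - 1)*(g + 2)*(g - 3)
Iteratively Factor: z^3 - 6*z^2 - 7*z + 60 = (z - 4)*(z^2 - 2*z - 15) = (z - 5)*(z - 4)*(z + 3)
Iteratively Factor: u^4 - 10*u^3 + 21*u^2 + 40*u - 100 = (u + 2)*(u^3 - 12*u^2 + 45*u - 50) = (u - 5)*(u + 2)*(u^2 - 7*u + 10) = (u - 5)^2*(u + 2)*(u - 2)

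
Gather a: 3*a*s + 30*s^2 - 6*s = 3*a*s + 30*s^2 - 6*s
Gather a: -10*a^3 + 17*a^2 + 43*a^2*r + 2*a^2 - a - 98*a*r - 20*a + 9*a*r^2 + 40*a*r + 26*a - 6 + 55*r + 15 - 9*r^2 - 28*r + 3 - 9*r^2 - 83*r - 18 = -10*a^3 + a^2*(43*r + 19) + a*(9*r^2 - 58*r + 5) - 18*r^2 - 56*r - 6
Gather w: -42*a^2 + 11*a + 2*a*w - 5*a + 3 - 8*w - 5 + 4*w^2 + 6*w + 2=-42*a^2 + 6*a + 4*w^2 + w*(2*a - 2)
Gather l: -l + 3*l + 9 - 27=2*l - 18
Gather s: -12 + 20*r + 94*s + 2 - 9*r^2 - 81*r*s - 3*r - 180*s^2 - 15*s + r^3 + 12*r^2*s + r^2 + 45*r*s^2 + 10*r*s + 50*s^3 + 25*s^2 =r^3 - 8*r^2 + 17*r + 50*s^3 + s^2*(45*r - 155) + s*(12*r^2 - 71*r + 79) - 10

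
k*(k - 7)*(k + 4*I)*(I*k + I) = I*k^4 - 4*k^3 - 6*I*k^3 + 24*k^2 - 7*I*k^2 + 28*k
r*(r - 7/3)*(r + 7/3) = r^3 - 49*r/9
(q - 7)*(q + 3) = q^2 - 4*q - 21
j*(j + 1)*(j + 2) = j^3 + 3*j^2 + 2*j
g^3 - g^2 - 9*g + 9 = (g - 3)*(g - 1)*(g + 3)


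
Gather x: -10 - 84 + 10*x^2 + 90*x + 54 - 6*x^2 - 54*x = 4*x^2 + 36*x - 40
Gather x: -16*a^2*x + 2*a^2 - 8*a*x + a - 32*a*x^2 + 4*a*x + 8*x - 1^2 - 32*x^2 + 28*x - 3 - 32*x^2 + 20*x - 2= 2*a^2 + a + x^2*(-32*a - 64) + x*(-16*a^2 - 4*a + 56) - 6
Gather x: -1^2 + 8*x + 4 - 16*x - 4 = -8*x - 1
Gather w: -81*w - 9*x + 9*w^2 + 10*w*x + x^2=9*w^2 + w*(10*x - 81) + x^2 - 9*x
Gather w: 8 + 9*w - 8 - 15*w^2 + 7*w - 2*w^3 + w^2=-2*w^3 - 14*w^2 + 16*w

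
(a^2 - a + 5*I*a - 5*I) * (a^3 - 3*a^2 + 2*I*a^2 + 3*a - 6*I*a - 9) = a^5 - 4*a^4 + 7*I*a^4 - 4*a^3 - 28*I*a^3 + 28*a^2 + 36*I*a^2 - 21*a - 60*I*a + 45*I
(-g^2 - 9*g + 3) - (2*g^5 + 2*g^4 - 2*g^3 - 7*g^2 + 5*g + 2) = -2*g^5 - 2*g^4 + 2*g^3 + 6*g^2 - 14*g + 1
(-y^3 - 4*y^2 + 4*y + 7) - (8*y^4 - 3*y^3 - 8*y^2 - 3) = -8*y^4 + 2*y^3 + 4*y^2 + 4*y + 10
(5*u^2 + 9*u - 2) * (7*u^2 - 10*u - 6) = 35*u^4 + 13*u^3 - 134*u^2 - 34*u + 12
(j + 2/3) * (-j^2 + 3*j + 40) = -j^3 + 7*j^2/3 + 42*j + 80/3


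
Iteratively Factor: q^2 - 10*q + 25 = (q - 5)*(q - 5)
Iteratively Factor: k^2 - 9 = (k + 3)*(k - 3)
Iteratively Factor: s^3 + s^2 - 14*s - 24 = (s - 4)*(s^2 + 5*s + 6) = (s - 4)*(s + 2)*(s + 3)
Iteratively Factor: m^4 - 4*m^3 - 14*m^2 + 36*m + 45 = (m + 1)*(m^3 - 5*m^2 - 9*m + 45) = (m - 3)*(m + 1)*(m^2 - 2*m - 15) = (m - 5)*(m - 3)*(m + 1)*(m + 3)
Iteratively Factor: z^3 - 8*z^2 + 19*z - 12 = (z - 1)*(z^2 - 7*z + 12) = (z - 3)*(z - 1)*(z - 4)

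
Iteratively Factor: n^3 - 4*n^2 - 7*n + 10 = (n - 5)*(n^2 + n - 2) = (n - 5)*(n - 1)*(n + 2)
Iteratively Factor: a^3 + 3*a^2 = (a + 3)*(a^2) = a*(a + 3)*(a)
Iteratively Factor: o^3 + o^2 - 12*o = (o + 4)*(o^2 - 3*o) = (o - 3)*(o + 4)*(o)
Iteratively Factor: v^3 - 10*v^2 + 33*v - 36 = (v - 3)*(v^2 - 7*v + 12) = (v - 4)*(v - 3)*(v - 3)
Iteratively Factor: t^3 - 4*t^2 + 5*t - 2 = (t - 2)*(t^2 - 2*t + 1) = (t - 2)*(t - 1)*(t - 1)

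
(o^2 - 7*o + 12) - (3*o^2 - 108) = -2*o^2 - 7*o + 120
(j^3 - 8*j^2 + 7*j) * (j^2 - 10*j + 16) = j^5 - 18*j^4 + 103*j^3 - 198*j^2 + 112*j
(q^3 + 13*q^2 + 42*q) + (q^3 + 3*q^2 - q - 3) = 2*q^3 + 16*q^2 + 41*q - 3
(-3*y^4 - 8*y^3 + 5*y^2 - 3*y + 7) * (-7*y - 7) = 21*y^5 + 77*y^4 + 21*y^3 - 14*y^2 - 28*y - 49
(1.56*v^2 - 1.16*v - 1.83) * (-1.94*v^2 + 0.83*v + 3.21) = -3.0264*v^4 + 3.5452*v^3 + 7.595*v^2 - 5.2425*v - 5.8743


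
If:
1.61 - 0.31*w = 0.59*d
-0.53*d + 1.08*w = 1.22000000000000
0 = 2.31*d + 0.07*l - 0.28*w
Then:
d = 1.70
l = -48.17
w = 1.96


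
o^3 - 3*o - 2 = (o - 2)*(o + 1)^2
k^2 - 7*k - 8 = (k - 8)*(k + 1)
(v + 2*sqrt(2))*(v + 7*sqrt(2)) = v^2 + 9*sqrt(2)*v + 28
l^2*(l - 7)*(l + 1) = l^4 - 6*l^3 - 7*l^2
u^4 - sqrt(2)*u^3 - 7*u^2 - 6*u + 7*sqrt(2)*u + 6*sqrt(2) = (u - 3)*(u + 1)*(u + 2)*(u - sqrt(2))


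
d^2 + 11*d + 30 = (d + 5)*(d + 6)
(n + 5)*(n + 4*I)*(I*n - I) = I*n^3 - 4*n^2 + 4*I*n^2 - 16*n - 5*I*n + 20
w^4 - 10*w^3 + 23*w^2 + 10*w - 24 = (w - 6)*(w - 4)*(w - 1)*(w + 1)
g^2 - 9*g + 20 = (g - 5)*(g - 4)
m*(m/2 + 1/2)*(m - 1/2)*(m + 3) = m^4/2 + 7*m^3/4 + m^2/2 - 3*m/4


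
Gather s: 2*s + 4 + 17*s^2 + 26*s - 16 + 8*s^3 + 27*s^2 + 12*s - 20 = 8*s^3 + 44*s^2 + 40*s - 32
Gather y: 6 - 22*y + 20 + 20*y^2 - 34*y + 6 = 20*y^2 - 56*y + 32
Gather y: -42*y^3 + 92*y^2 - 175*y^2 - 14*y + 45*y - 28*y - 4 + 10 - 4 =-42*y^3 - 83*y^2 + 3*y + 2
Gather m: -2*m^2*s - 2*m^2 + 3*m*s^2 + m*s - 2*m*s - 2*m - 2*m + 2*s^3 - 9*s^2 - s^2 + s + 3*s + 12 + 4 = m^2*(-2*s - 2) + m*(3*s^2 - s - 4) + 2*s^3 - 10*s^2 + 4*s + 16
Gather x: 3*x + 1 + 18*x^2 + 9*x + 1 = 18*x^2 + 12*x + 2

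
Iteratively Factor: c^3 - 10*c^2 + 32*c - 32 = (c - 4)*(c^2 - 6*c + 8) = (c - 4)^2*(c - 2)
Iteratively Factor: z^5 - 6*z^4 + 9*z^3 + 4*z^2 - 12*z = (z - 3)*(z^4 - 3*z^3 + 4*z) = z*(z - 3)*(z^3 - 3*z^2 + 4) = z*(z - 3)*(z - 2)*(z^2 - z - 2) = z*(z - 3)*(z - 2)*(z + 1)*(z - 2)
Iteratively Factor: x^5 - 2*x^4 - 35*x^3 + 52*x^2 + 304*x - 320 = (x + 4)*(x^4 - 6*x^3 - 11*x^2 + 96*x - 80) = (x + 4)^2*(x^3 - 10*x^2 + 29*x - 20) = (x - 4)*(x + 4)^2*(x^2 - 6*x + 5) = (x - 4)*(x - 1)*(x + 4)^2*(x - 5)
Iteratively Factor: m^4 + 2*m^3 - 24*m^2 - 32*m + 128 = (m - 2)*(m^3 + 4*m^2 - 16*m - 64) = (m - 2)*(m + 4)*(m^2 - 16) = (m - 2)*(m + 4)^2*(m - 4)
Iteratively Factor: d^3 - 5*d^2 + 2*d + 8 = (d - 2)*(d^2 - 3*d - 4) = (d - 2)*(d + 1)*(d - 4)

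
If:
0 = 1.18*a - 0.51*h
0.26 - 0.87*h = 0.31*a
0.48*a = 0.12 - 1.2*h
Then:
No Solution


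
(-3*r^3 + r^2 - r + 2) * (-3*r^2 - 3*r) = 9*r^5 + 6*r^4 - 3*r^2 - 6*r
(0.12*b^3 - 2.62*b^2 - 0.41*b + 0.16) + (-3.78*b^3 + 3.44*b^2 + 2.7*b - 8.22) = -3.66*b^3 + 0.82*b^2 + 2.29*b - 8.06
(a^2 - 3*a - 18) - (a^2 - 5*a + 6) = 2*a - 24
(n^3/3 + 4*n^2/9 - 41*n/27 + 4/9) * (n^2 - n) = n^5/3 + n^4/9 - 53*n^3/27 + 53*n^2/27 - 4*n/9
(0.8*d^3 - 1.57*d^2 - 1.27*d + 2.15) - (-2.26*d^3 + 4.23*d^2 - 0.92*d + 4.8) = 3.06*d^3 - 5.8*d^2 - 0.35*d - 2.65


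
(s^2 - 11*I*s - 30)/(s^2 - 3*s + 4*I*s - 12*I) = (s^2 - 11*I*s - 30)/(s^2 + s*(-3 + 4*I) - 12*I)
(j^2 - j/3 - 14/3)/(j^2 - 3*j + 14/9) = 3*(j + 2)/(3*j - 2)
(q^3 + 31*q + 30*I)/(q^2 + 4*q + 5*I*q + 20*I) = (q^2 - 5*I*q + 6)/(q + 4)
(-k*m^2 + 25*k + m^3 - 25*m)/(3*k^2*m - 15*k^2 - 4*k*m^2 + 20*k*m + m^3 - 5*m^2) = (-m - 5)/(3*k - m)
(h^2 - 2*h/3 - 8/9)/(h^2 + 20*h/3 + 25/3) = (9*h^2 - 6*h - 8)/(3*(3*h^2 + 20*h + 25))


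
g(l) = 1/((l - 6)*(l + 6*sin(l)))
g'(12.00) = -0.02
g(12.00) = 0.02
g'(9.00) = 0.00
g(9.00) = 0.03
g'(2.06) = -0.02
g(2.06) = -0.03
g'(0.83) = 0.03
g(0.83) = -0.04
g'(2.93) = -0.12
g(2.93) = -0.08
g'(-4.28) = -0.12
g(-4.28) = -0.08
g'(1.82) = -0.01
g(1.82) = -0.03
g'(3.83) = -5093.72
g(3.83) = -25.39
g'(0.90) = 0.02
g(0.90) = -0.04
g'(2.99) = -0.14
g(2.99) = -0.09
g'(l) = (-6*cos(l) - 1)/((l - 6)*(l + 6*sin(l))^2) - 1/((l - 6)^2*(l + 6*sin(l)))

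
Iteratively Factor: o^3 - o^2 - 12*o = (o - 4)*(o^2 + 3*o) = (o - 4)*(o + 3)*(o)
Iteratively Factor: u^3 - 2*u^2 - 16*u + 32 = (u - 4)*(u^2 + 2*u - 8) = (u - 4)*(u - 2)*(u + 4)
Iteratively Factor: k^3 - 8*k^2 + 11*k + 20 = (k + 1)*(k^2 - 9*k + 20) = (k - 4)*(k + 1)*(k - 5)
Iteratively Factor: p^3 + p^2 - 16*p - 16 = (p + 4)*(p^2 - 3*p - 4) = (p + 1)*(p + 4)*(p - 4)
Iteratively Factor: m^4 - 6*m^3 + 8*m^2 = (m - 2)*(m^3 - 4*m^2) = m*(m - 2)*(m^2 - 4*m) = m*(m - 4)*(m - 2)*(m)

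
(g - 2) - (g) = -2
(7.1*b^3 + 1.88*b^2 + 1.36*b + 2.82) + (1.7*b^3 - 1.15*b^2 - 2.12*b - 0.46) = 8.8*b^3 + 0.73*b^2 - 0.76*b + 2.36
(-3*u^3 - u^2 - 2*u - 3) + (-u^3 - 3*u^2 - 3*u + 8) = -4*u^3 - 4*u^2 - 5*u + 5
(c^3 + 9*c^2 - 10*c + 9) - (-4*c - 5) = c^3 + 9*c^2 - 6*c + 14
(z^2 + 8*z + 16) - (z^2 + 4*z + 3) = 4*z + 13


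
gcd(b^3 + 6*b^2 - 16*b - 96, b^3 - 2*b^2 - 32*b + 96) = b^2 + 2*b - 24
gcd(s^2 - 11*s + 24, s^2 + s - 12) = s - 3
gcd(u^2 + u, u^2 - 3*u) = u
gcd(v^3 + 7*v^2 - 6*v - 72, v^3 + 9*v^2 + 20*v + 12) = v + 6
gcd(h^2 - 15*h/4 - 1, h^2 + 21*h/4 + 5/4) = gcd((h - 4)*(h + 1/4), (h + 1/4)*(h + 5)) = h + 1/4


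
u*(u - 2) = u^2 - 2*u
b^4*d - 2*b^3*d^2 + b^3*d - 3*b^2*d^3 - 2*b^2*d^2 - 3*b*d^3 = b*(b - 3*d)*(b + d)*(b*d + d)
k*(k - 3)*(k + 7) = k^3 + 4*k^2 - 21*k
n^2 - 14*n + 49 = (n - 7)^2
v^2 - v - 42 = (v - 7)*(v + 6)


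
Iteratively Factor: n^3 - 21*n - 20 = (n + 4)*(n^2 - 4*n - 5) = (n + 1)*(n + 4)*(n - 5)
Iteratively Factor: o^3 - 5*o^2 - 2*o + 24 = (o - 3)*(o^2 - 2*o - 8) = (o - 3)*(o + 2)*(o - 4)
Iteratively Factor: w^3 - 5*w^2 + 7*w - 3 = (w - 1)*(w^2 - 4*w + 3) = (w - 3)*(w - 1)*(w - 1)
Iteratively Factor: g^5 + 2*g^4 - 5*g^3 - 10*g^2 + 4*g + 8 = (g + 1)*(g^4 + g^3 - 6*g^2 - 4*g + 8) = (g + 1)*(g + 2)*(g^3 - g^2 - 4*g + 4) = (g - 1)*(g + 1)*(g + 2)*(g^2 - 4) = (g - 2)*(g - 1)*(g + 1)*(g + 2)*(g + 2)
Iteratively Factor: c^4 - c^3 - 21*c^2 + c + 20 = (c + 4)*(c^3 - 5*c^2 - c + 5) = (c - 5)*(c + 4)*(c^2 - 1) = (c - 5)*(c - 1)*(c + 4)*(c + 1)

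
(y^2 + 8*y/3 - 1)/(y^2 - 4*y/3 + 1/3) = (y + 3)/(y - 1)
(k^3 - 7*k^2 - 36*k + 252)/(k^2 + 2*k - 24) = (k^2 - 13*k + 42)/(k - 4)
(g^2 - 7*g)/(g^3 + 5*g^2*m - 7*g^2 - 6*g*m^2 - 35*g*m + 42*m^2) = g/(g^2 + 5*g*m - 6*m^2)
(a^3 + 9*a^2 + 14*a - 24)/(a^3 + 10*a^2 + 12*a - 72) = (a^2 + 3*a - 4)/(a^2 + 4*a - 12)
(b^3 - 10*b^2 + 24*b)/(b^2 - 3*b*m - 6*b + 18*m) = b*(b - 4)/(b - 3*m)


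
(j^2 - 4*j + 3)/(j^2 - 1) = (j - 3)/(j + 1)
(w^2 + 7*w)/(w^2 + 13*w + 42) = w/(w + 6)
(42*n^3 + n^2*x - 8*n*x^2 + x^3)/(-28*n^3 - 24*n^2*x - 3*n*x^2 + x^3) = (-3*n + x)/(2*n + x)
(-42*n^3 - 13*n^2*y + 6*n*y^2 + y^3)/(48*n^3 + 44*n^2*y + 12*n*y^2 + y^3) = (-21*n^2 + 4*n*y + y^2)/(24*n^2 + 10*n*y + y^2)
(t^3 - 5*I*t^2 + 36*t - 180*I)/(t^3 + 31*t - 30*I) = (t - 6*I)/(t - I)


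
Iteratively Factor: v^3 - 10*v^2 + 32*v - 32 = (v - 4)*(v^2 - 6*v + 8) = (v - 4)^2*(v - 2)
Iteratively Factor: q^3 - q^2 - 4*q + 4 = (q - 1)*(q^2 - 4) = (q - 1)*(q + 2)*(q - 2)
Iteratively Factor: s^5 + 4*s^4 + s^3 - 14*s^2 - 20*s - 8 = (s + 1)*(s^4 + 3*s^3 - 2*s^2 - 12*s - 8) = (s + 1)*(s + 2)*(s^3 + s^2 - 4*s - 4) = (s + 1)^2*(s + 2)*(s^2 - 4) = (s - 2)*(s + 1)^2*(s + 2)*(s + 2)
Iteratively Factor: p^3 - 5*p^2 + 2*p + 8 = (p - 4)*(p^2 - p - 2) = (p - 4)*(p + 1)*(p - 2)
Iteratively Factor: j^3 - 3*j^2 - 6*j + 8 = (j + 2)*(j^2 - 5*j + 4) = (j - 1)*(j + 2)*(j - 4)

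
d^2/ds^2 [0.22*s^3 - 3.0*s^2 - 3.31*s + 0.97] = 1.32*s - 6.0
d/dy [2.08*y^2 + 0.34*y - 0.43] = 4.16*y + 0.34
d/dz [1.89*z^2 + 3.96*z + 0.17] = 3.78*z + 3.96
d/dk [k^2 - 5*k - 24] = 2*k - 5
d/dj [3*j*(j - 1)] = 6*j - 3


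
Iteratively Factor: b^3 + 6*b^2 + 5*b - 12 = (b - 1)*(b^2 + 7*b + 12) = (b - 1)*(b + 4)*(b + 3)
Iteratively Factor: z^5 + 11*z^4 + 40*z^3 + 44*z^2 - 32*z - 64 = (z + 4)*(z^4 + 7*z^3 + 12*z^2 - 4*z - 16) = (z + 2)*(z + 4)*(z^3 + 5*z^2 + 2*z - 8) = (z - 1)*(z + 2)*(z + 4)*(z^2 + 6*z + 8) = (z - 1)*(z + 2)*(z + 4)^2*(z + 2)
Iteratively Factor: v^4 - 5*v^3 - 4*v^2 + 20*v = (v - 2)*(v^3 - 3*v^2 - 10*v) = (v - 5)*(v - 2)*(v^2 + 2*v) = v*(v - 5)*(v - 2)*(v + 2)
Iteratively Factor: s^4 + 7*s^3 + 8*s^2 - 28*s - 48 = (s + 3)*(s^3 + 4*s^2 - 4*s - 16) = (s - 2)*(s + 3)*(s^2 + 6*s + 8) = (s - 2)*(s + 3)*(s + 4)*(s + 2)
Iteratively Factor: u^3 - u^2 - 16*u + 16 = (u - 4)*(u^2 + 3*u - 4) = (u - 4)*(u + 4)*(u - 1)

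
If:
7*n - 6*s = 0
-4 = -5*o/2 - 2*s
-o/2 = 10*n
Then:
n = -12/143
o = 240/143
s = -14/143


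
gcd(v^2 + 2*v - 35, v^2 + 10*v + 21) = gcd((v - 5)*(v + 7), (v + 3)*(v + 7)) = v + 7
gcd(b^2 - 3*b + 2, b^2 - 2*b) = b - 2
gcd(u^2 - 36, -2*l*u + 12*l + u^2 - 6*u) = u - 6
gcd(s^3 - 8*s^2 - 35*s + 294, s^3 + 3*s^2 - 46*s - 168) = s^2 - s - 42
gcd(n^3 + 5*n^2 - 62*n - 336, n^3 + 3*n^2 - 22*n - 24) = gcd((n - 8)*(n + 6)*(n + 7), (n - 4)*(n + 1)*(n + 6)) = n + 6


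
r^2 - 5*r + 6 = (r - 3)*(r - 2)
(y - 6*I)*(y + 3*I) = y^2 - 3*I*y + 18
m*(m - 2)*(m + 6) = m^3 + 4*m^2 - 12*m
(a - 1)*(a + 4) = a^2 + 3*a - 4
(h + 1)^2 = h^2 + 2*h + 1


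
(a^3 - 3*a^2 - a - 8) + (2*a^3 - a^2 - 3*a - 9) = 3*a^3 - 4*a^2 - 4*a - 17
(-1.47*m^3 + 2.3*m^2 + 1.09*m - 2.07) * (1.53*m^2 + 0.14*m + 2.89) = -2.2491*m^5 + 3.3132*m^4 - 2.2586*m^3 + 3.6325*m^2 + 2.8603*m - 5.9823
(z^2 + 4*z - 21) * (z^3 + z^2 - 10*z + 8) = z^5 + 5*z^4 - 27*z^3 - 53*z^2 + 242*z - 168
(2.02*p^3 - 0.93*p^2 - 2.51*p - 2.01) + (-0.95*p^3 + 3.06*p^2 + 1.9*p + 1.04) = 1.07*p^3 + 2.13*p^2 - 0.61*p - 0.97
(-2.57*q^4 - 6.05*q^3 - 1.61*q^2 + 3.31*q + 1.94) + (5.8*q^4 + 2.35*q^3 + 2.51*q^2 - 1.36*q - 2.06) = 3.23*q^4 - 3.7*q^3 + 0.9*q^2 + 1.95*q - 0.12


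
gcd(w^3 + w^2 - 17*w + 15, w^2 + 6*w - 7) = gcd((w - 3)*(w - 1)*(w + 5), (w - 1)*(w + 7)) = w - 1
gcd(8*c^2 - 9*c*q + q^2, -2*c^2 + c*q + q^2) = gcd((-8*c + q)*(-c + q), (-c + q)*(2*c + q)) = -c + q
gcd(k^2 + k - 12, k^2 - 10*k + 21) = k - 3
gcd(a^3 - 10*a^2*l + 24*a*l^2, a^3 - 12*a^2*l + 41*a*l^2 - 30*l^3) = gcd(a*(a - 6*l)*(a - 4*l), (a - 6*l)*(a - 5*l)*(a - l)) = a - 6*l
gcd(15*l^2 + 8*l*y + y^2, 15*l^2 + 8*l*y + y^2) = 15*l^2 + 8*l*y + y^2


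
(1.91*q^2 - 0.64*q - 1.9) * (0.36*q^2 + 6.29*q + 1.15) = 0.6876*q^4 + 11.7835*q^3 - 2.5131*q^2 - 12.687*q - 2.185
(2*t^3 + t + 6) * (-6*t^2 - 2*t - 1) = -12*t^5 - 4*t^4 - 8*t^3 - 38*t^2 - 13*t - 6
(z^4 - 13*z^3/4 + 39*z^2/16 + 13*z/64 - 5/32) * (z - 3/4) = z^5 - 4*z^4 + 39*z^3/8 - 13*z^2/8 - 79*z/256 + 15/128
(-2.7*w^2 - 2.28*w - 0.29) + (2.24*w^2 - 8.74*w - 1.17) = -0.46*w^2 - 11.02*w - 1.46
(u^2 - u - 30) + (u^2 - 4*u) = 2*u^2 - 5*u - 30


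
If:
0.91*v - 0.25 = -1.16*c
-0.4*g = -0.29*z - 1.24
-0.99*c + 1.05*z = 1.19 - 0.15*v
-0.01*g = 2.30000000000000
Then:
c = -286.78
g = -230.00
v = 365.83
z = -321.52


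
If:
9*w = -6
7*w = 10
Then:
No Solution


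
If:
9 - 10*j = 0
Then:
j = 9/10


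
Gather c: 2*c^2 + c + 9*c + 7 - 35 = 2*c^2 + 10*c - 28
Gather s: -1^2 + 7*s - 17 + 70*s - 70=77*s - 88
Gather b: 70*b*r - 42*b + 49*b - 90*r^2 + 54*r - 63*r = b*(70*r + 7) - 90*r^2 - 9*r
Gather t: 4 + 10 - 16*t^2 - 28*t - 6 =-16*t^2 - 28*t + 8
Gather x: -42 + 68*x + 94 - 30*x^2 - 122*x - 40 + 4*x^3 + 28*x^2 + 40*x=4*x^3 - 2*x^2 - 14*x + 12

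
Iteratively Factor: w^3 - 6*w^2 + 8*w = (w)*(w^2 - 6*w + 8) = w*(w - 4)*(w - 2)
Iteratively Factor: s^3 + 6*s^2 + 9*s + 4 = (s + 1)*(s^2 + 5*s + 4) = (s + 1)*(s + 4)*(s + 1)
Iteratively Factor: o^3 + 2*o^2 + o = (o)*(o^2 + 2*o + 1) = o*(o + 1)*(o + 1)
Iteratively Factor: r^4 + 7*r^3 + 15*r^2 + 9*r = (r + 3)*(r^3 + 4*r^2 + 3*r) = (r + 1)*(r + 3)*(r^2 + 3*r) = (r + 1)*(r + 3)^2*(r)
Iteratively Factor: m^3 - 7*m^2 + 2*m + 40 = (m + 2)*(m^2 - 9*m + 20) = (m - 4)*(m + 2)*(m - 5)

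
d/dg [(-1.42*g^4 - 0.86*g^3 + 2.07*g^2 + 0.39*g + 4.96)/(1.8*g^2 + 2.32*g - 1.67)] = (-5.112*g^5 - 11.4312*g^4 + 5.4952*g^3 + 8.409*g^2 - 24.7698*g - 12.1585)/(3.24*g^4 + 8.352*g^3 - 0.6296*g^2 - 7.7488*g + 2.7889)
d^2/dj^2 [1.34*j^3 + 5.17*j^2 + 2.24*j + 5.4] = 8.04*j + 10.34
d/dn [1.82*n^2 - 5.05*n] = 3.64*n - 5.05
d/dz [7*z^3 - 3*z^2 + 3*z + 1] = 21*z^2 - 6*z + 3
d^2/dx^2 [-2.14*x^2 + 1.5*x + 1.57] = -4.28000000000000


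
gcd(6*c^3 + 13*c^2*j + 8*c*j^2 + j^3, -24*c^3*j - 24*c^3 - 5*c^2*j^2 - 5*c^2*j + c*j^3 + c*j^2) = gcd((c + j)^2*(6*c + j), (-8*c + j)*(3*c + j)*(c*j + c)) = 1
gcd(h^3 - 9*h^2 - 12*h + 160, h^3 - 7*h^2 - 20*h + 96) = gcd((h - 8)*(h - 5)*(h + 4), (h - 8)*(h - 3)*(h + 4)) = h^2 - 4*h - 32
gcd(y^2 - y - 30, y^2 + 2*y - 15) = y + 5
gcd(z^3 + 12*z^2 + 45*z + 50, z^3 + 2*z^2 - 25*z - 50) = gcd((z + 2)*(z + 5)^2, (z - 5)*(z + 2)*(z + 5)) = z^2 + 7*z + 10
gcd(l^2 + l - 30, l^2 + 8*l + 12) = l + 6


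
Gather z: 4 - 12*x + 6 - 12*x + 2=12 - 24*x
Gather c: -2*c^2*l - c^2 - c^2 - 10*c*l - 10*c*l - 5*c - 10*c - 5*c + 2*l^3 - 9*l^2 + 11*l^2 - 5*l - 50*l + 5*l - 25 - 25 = c^2*(-2*l - 2) + c*(-20*l - 20) + 2*l^3 + 2*l^2 - 50*l - 50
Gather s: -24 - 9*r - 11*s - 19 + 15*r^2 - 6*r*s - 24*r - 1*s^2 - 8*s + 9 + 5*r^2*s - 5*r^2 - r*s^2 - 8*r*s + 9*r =10*r^2 - 24*r + s^2*(-r - 1) + s*(5*r^2 - 14*r - 19) - 34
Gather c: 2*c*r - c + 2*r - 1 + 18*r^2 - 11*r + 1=c*(2*r - 1) + 18*r^2 - 9*r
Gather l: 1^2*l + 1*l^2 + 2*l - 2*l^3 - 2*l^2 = -2*l^3 - l^2 + 3*l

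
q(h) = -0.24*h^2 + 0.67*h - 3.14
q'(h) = 0.67 - 0.48*h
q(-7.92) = -23.50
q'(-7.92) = 4.47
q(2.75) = -3.11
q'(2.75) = -0.65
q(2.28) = -2.86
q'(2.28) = -0.42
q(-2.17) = -5.72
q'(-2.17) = 1.71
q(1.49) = -2.67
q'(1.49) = -0.05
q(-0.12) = -3.22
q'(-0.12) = 0.73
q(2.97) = -3.27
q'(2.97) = -0.76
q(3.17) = -3.43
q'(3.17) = -0.85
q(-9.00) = -28.61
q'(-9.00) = 4.99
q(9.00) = -16.55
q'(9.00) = -3.65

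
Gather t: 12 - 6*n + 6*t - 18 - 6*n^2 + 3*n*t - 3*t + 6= -6*n^2 - 6*n + t*(3*n + 3)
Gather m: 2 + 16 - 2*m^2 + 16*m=-2*m^2 + 16*m + 18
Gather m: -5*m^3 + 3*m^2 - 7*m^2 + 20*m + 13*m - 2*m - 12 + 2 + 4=-5*m^3 - 4*m^2 + 31*m - 6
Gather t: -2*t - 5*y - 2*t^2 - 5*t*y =-2*t^2 + t*(-5*y - 2) - 5*y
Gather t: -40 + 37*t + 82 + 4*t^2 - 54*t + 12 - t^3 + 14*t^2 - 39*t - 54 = -t^3 + 18*t^2 - 56*t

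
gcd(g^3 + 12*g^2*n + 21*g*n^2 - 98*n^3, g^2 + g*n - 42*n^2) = g + 7*n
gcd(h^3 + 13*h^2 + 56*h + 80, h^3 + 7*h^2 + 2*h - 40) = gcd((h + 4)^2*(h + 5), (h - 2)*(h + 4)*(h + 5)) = h^2 + 9*h + 20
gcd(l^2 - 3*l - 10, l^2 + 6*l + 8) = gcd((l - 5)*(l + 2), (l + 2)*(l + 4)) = l + 2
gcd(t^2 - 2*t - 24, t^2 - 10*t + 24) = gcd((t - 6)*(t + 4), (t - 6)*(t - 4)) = t - 6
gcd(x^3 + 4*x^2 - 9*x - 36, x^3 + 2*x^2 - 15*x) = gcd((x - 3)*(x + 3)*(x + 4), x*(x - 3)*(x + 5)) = x - 3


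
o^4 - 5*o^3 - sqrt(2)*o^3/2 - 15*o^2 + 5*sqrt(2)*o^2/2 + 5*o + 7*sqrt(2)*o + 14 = (o - 7)*(o + 2)*(o - sqrt(2))*(o + sqrt(2)/2)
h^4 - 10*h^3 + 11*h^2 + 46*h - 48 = (h - 8)*(h - 3)*(h - 1)*(h + 2)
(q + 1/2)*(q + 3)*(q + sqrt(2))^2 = q^4 + 2*sqrt(2)*q^3 + 7*q^3/2 + 7*q^2/2 + 7*sqrt(2)*q^2 + 3*sqrt(2)*q + 7*q + 3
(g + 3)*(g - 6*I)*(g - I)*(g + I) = g^4 + 3*g^3 - 6*I*g^3 + g^2 - 18*I*g^2 + 3*g - 6*I*g - 18*I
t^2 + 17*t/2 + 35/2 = (t + 7/2)*(t + 5)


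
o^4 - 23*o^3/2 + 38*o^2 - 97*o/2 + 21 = (o - 7)*(o - 2)*(o - 3/2)*(o - 1)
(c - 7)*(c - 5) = c^2 - 12*c + 35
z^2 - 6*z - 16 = (z - 8)*(z + 2)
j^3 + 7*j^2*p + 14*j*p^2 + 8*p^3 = (j + p)*(j + 2*p)*(j + 4*p)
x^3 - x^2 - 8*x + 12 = (x - 2)^2*(x + 3)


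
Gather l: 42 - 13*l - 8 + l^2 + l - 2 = l^2 - 12*l + 32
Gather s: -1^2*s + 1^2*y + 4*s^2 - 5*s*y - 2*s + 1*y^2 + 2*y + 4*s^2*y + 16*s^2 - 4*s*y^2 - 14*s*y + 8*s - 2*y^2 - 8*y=s^2*(4*y + 20) + s*(-4*y^2 - 19*y + 5) - y^2 - 5*y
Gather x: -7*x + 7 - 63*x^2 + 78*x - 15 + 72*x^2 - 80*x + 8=9*x^2 - 9*x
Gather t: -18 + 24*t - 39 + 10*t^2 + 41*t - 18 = 10*t^2 + 65*t - 75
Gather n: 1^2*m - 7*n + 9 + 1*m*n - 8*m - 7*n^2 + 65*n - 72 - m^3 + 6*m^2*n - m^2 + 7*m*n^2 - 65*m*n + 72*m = -m^3 - m^2 + 65*m + n^2*(7*m - 7) + n*(6*m^2 - 64*m + 58) - 63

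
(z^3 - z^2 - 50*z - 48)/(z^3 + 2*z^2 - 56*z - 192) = (z + 1)/(z + 4)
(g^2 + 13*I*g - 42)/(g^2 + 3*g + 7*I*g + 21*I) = (g + 6*I)/(g + 3)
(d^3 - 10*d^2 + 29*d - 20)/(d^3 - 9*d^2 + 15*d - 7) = (d^2 - 9*d + 20)/(d^2 - 8*d + 7)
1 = 1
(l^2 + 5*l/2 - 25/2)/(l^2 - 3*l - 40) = (l - 5/2)/(l - 8)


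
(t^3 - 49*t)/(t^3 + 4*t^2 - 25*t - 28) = t*(t - 7)/(t^2 - 3*t - 4)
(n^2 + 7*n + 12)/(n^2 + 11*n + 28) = (n + 3)/(n + 7)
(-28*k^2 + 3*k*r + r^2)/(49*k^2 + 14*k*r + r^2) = (-4*k + r)/(7*k + r)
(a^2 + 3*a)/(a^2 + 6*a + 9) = a/(a + 3)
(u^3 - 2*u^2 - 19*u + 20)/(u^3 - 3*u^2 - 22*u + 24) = (u - 5)/(u - 6)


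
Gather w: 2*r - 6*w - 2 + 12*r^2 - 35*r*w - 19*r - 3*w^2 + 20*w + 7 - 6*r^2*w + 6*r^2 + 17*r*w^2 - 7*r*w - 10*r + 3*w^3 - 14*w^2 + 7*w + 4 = 18*r^2 - 27*r + 3*w^3 + w^2*(17*r - 17) + w*(-6*r^2 - 42*r + 21) + 9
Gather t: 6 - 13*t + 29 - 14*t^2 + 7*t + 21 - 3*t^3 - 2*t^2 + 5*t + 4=-3*t^3 - 16*t^2 - t + 60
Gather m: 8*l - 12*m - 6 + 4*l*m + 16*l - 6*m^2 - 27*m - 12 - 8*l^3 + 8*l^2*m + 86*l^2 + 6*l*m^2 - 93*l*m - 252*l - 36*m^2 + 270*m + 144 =-8*l^3 + 86*l^2 - 228*l + m^2*(6*l - 42) + m*(8*l^2 - 89*l + 231) + 126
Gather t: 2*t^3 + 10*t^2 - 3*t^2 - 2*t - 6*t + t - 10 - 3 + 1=2*t^3 + 7*t^2 - 7*t - 12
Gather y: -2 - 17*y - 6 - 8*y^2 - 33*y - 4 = -8*y^2 - 50*y - 12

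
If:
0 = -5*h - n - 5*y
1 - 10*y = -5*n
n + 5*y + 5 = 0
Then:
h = 1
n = -11/7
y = -24/35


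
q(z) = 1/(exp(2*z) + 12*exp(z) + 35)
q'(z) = (-2*exp(2*z) - 12*exp(z))/(exp(2*z) + 12*exp(z) + 35)^2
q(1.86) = 0.01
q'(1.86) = -0.01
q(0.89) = 0.01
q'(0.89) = -0.01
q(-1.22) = 0.03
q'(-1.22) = -0.00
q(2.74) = 0.00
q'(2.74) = -0.00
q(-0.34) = 0.02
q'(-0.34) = -0.00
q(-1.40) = 0.03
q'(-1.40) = -0.00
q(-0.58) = 0.02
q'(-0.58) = -0.00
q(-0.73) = 0.02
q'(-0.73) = -0.00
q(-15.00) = 0.03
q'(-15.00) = 0.00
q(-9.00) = 0.03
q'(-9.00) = 0.00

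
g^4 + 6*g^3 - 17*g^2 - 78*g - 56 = (g - 4)*(g + 1)*(g + 2)*(g + 7)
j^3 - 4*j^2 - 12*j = j*(j - 6)*(j + 2)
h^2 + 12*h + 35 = (h + 5)*(h + 7)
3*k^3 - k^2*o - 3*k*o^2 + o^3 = (-3*k + o)*(-k + o)*(k + o)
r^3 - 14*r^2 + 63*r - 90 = (r - 6)*(r - 5)*(r - 3)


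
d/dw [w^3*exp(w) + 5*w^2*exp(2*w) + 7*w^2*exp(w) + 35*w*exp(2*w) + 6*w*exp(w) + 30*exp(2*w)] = (w^3 + 10*w^2*exp(w) + 10*w^2 + 80*w*exp(w) + 20*w + 95*exp(w) + 6)*exp(w)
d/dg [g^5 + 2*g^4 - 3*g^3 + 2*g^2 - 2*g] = 5*g^4 + 8*g^3 - 9*g^2 + 4*g - 2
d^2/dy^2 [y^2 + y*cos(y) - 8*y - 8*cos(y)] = -y*cos(y) - 2*sin(y) + 8*cos(y) + 2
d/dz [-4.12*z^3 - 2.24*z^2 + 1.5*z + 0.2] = -12.36*z^2 - 4.48*z + 1.5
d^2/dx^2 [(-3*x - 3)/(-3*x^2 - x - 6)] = 6*((x + 1)*(6*x + 1)^2 - (9*x + 4)*(3*x^2 + x + 6))/(3*x^2 + x + 6)^3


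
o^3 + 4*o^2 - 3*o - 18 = (o - 2)*(o + 3)^2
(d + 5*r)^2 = d^2 + 10*d*r + 25*r^2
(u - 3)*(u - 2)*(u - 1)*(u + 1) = u^4 - 5*u^3 + 5*u^2 + 5*u - 6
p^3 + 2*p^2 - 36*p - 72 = (p - 6)*(p + 2)*(p + 6)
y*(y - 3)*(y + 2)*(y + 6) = y^4 + 5*y^3 - 12*y^2 - 36*y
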